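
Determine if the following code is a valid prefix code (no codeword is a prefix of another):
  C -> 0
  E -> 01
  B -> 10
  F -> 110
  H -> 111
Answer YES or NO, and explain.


Checking each pair (does one codeword prefix another?):
  C='0' vs E='01': prefix -- VIOLATION

NO -- this is NOT a valid prefix code. C (0) is a prefix of E (01).


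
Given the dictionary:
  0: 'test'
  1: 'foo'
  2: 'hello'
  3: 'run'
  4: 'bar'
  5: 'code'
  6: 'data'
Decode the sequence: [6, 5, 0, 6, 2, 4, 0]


Look up each index in the dictionary:
  6 -> 'data'
  5 -> 'code'
  0 -> 'test'
  6 -> 'data'
  2 -> 'hello'
  4 -> 'bar'
  0 -> 'test'

Decoded: "data code test data hello bar test"


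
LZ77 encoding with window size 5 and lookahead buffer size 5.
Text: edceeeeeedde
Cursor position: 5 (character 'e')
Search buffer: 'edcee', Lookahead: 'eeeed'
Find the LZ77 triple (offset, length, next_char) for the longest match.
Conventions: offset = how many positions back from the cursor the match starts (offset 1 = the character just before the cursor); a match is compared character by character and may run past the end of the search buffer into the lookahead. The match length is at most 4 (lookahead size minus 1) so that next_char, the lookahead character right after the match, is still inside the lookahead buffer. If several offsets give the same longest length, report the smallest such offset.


Try each offset into the search buffer:
  offset=1 (pos 4, char 'e'): match length 4
  offset=2 (pos 3, char 'e'): match length 4
  offset=3 (pos 2, char 'c'): match length 0
  offset=4 (pos 1, char 'd'): match length 0
  offset=5 (pos 0, char 'e'): match length 1
Longest match has length 4, found at offsets 1, 2; take the smallest, offset 1.
next_char = character at position 5 + 4 = 9 -> 'd'

Best match: offset=1, length=4 (matching 'eeee' starting at position 4)
LZ77 triple: (1, 4, 'd')


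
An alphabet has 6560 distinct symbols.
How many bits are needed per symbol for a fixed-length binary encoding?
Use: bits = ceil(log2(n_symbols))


log2(6560) = 12.6795
Bracket: 2^12 = 4096 < 6560 <= 2^13 = 8192
So ceil(log2(6560)) = 13

bits = ceil(log2(6560)) = ceil(12.6795) = 13 bits


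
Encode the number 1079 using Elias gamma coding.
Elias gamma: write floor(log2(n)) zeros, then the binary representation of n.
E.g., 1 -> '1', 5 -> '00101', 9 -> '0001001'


num_bits = floor(log2(1079)) + 1 = 11
leading_zeros = num_bits - 1 = 10
binary(1079) = 10000110111

Elias gamma(1079) = '0000000000' + '10000110111' = 000000000010000110111 (21 bits)


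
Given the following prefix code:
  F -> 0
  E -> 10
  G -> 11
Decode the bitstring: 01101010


Decoding step by step:
Bits 0 -> F
Bits 11 -> G
Bits 0 -> F
Bits 10 -> E
Bits 10 -> E


Decoded message: FGFEE


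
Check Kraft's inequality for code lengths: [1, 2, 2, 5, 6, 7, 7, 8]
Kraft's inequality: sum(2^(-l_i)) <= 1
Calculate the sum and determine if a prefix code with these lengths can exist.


Sum = 2^(-1) + 2^(-2) + 2^(-2) + 2^(-5) + 2^(-6) + 2^(-7) + 2^(-7) + 2^(-8)
    = 0.5 + 0.25 + 0.25 + 0.03125 + 0.015625 + 0.0078125 + 0.0078125 + 0.00390625
    = 273/256 = 1.06640625
Since 1.06640625 > 1, Kraft's inequality is NOT satisfied.
A prefix code with these lengths CANNOT exist.

Kraft sum = 1.06640625. Not satisfied.


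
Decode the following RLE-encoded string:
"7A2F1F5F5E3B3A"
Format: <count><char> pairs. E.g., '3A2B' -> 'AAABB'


Expanding each <count><char> pair:
  7A -> 'AAAAAAA'
  2F -> 'FF'
  1F -> 'F'
  5F -> 'FFFFF'
  5E -> 'EEEEE'
  3B -> 'BBB'
  3A -> 'AAA'

Decoded = AAAAAAAFFFFFFFFEEEEEBBBAAA


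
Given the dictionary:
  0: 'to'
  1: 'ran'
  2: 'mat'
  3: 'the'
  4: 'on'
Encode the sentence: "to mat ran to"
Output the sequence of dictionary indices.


Look up each word in the dictionary:
  'to' -> 0
  'mat' -> 2
  'ran' -> 1
  'to' -> 0

Encoded: [0, 2, 1, 0]


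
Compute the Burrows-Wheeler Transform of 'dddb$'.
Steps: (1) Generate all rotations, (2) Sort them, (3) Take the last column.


Rotations (sorted):
  0: $dddb -> last char: b
  1: b$ddd -> last char: d
  2: db$dd -> last char: d
  3: ddb$d -> last char: d
  4: dddb$ -> last char: $


BWT = bddd$


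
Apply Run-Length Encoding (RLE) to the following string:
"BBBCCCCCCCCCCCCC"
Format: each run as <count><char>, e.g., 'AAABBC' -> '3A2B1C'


Scanning runs left to right:
  i=0: run of 'B' x 3 -> '3B'
  i=3: run of 'C' x 13 -> '13C'

RLE = 3B13C


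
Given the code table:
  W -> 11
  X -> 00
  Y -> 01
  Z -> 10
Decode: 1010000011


Decoding:
10 -> Z
10 -> Z
00 -> X
00 -> X
11 -> W


Result: ZZXXW


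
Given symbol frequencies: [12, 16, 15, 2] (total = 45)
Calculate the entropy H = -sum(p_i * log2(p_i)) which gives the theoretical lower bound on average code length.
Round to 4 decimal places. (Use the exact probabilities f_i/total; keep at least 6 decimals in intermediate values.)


Per-symbol terms -p_i * log2(p_i) with p_i = f_i/45:
  p = 12/45 = 0.266667: log2(p) = -1.906891, -p*log2(p) = 0.508504
  p = 16/45 = 0.355556: log2(p) = -1.491853, -p*log2(p) = 0.530437
  p = 15/45 = 0.333333: log2(p) = -1.584963, -p*log2(p) = 0.528321
  p = 2/45 = 0.044444: log2(p) = -4.491853, -p*log2(p) = 0.199638
H = 0.508504 + 0.530437 + 0.528321 + 0.199638 = 1.766900

H = 1.7669 bits/symbol


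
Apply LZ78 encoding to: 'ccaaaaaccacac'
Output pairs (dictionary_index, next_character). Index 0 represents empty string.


LZ78 encoding steps:
Dictionary: {0: ''}
Step 1: w='' (idx 0), next='c' -> output (0, 'c'), add 'c' as idx 1
Step 2: w='c' (idx 1), next='a' -> output (1, 'a'), add 'ca' as idx 2
Step 3: w='' (idx 0), next='a' -> output (0, 'a'), add 'a' as idx 3
Step 4: w='a' (idx 3), next='a' -> output (3, 'a'), add 'aa' as idx 4
Step 5: w='a' (idx 3), next='c' -> output (3, 'c'), add 'ac' as idx 5
Step 6: w='ca' (idx 2), next='c' -> output (2, 'c'), add 'cac' as idx 6
Step 7: w='ac' (idx 5), end of input -> output (5, '')


Encoded: [(0, 'c'), (1, 'a'), (0, 'a'), (3, 'a'), (3, 'c'), (2, 'c'), (5, '')]


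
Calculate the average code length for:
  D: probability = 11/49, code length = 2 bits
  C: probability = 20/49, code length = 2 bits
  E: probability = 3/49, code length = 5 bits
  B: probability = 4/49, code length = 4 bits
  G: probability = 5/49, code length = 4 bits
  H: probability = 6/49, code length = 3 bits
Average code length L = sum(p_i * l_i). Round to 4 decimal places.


Weighted contributions p_i * l_i:
  D: (11/49) * 2 = 22/49
  C: (20/49) * 2 = 40/49
  E: (3/49) * 5 = 15/49
  B: (4/49) * 4 = 16/49
  G: (5/49) * 4 = 20/49
  H: (6/49) * 3 = 18/49
Sum = (22 + 40 + 15 + 16 + 20 + 18)/49 = 131/49

L = 131/49 = 2.6735 bits/symbol


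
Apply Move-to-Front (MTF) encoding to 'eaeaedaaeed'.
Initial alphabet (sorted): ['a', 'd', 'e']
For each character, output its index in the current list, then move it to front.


MTF encoding:
'e': index 2 in ['a', 'd', 'e'] -> ['e', 'a', 'd']
'a': index 1 in ['e', 'a', 'd'] -> ['a', 'e', 'd']
'e': index 1 in ['a', 'e', 'd'] -> ['e', 'a', 'd']
'a': index 1 in ['e', 'a', 'd'] -> ['a', 'e', 'd']
'e': index 1 in ['a', 'e', 'd'] -> ['e', 'a', 'd']
'd': index 2 in ['e', 'a', 'd'] -> ['d', 'e', 'a']
'a': index 2 in ['d', 'e', 'a'] -> ['a', 'd', 'e']
'a': index 0 in ['a', 'd', 'e'] -> ['a', 'd', 'e']
'e': index 2 in ['a', 'd', 'e'] -> ['e', 'a', 'd']
'e': index 0 in ['e', 'a', 'd'] -> ['e', 'a', 'd']
'd': index 2 in ['e', 'a', 'd'] -> ['d', 'e', 'a']


Output: [2, 1, 1, 1, 1, 2, 2, 0, 2, 0, 2]


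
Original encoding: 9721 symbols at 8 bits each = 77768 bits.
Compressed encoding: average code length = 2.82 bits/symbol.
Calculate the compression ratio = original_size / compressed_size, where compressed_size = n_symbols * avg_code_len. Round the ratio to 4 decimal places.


original_size = n_symbols * orig_bits = 9721 * 8 = 77768 bits
compressed_size = n_symbols * avg_code_len = 9721 * 2.82 = 27413.22 bits
ratio = original_size / compressed_size = 77768 / 27413.22 = 2.8369

Compression ratio = 2.8369


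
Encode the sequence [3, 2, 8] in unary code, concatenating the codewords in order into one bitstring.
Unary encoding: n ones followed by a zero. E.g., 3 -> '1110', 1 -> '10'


Encode each number as n ones followed by a terminating 0:
  3 -> 1110 (4 bits)
  2 -> 110 (3 bits)
  8 -> 111111110 (9 bits)
Total length = 4 + 3 + 9 = 16 bits.

Unary([3, 2, 8]) = 1110110111111110 (16 bits)


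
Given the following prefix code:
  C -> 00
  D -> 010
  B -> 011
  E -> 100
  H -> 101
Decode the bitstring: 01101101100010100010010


Decoding step by step:
Bits 011 -> B
Bits 011 -> B
Bits 011 -> B
Bits 00 -> C
Bits 010 -> D
Bits 100 -> E
Bits 010 -> D
Bits 010 -> D


Decoded message: BBBCDEDD


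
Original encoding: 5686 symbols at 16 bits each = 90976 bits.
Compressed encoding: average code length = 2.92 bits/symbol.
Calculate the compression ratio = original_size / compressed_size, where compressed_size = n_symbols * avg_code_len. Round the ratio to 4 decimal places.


original_size = n_symbols * orig_bits = 5686 * 16 = 90976 bits
compressed_size = n_symbols * avg_code_len = 5686 * 2.92 = 16603.12 bits
ratio = original_size / compressed_size = 90976 / 16603.12 = 5.4795

Compression ratio = 5.4795


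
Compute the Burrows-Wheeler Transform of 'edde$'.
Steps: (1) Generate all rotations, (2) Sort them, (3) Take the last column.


Rotations (sorted):
  0: $edde -> last char: e
  1: dde$e -> last char: e
  2: de$ed -> last char: d
  3: e$edd -> last char: d
  4: edde$ -> last char: $


BWT = eedd$


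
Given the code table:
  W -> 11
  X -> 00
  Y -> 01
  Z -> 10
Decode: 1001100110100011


Decoding:
10 -> Z
01 -> Y
10 -> Z
01 -> Y
10 -> Z
10 -> Z
00 -> X
11 -> W


Result: ZYZYZZXW


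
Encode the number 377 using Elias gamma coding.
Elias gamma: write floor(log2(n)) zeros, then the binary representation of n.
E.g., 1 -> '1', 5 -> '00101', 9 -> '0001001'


num_bits = floor(log2(377)) + 1 = 9
leading_zeros = num_bits - 1 = 8
binary(377) = 101111001

Elias gamma(377) = '00000000' + '101111001' = 00000000101111001 (17 bits)


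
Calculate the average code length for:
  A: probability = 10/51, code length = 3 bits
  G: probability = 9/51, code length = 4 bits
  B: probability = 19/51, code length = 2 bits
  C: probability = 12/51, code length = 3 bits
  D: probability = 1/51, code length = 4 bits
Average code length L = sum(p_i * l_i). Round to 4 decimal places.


Weighted contributions p_i * l_i:
  A: (10/51) * 3 = 30/51
  G: (9/51) * 4 = 36/51
  B: (19/51) * 2 = 38/51
  C: (12/51) * 3 = 36/51
  D: (1/51) * 4 = 4/51
Sum = (30 + 36 + 38 + 36 + 4)/51 = 144/51

L = 144/51 = 2.8235 bits/symbol


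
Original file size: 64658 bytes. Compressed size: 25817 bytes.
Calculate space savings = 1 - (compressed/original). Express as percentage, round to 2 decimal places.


ratio = compressed/original = 25817/64658 = 0.399285
savings = 1 - ratio = 1 - 0.399285 = 0.600715
as a percentage: 0.600715 * 100 = 60.07%

Space savings = 1 - 25817/64658 = 60.07%


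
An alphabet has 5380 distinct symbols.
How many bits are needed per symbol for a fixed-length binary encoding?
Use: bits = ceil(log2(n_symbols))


log2(5380) = 12.3934
Bracket: 2^12 = 4096 < 5380 <= 2^13 = 8192
So ceil(log2(5380)) = 13

bits = ceil(log2(5380)) = ceil(12.3934) = 13 bits


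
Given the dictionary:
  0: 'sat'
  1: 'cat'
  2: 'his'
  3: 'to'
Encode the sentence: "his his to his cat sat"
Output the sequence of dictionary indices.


Look up each word in the dictionary:
  'his' -> 2
  'his' -> 2
  'to' -> 3
  'his' -> 2
  'cat' -> 1
  'sat' -> 0

Encoded: [2, 2, 3, 2, 1, 0]


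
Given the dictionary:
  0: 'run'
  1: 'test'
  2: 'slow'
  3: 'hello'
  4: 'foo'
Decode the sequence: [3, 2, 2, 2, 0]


Look up each index in the dictionary:
  3 -> 'hello'
  2 -> 'slow'
  2 -> 'slow'
  2 -> 'slow'
  0 -> 'run'

Decoded: "hello slow slow slow run"


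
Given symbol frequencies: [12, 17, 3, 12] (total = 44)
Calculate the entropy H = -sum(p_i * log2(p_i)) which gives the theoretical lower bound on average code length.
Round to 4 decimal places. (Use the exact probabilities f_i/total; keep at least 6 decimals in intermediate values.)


Per-symbol terms -p_i * log2(p_i) with p_i = f_i/44:
  p = 12/44 = 0.272727: log2(p) = -1.874469, -p*log2(p) = 0.511219
  p = 17/44 = 0.386364: log2(p) = -1.371969, -p*log2(p) = 0.530079
  p = 3/44 = 0.068182: log2(p) = -3.874469, -p*log2(p) = 0.264168
  p = 12/44 = 0.272727: log2(p) = -1.874469, -p*log2(p) = 0.511219
H = 0.511219 + 0.530079 + 0.264168 + 0.511219 = 1.816685

H = 1.8167 bits/symbol


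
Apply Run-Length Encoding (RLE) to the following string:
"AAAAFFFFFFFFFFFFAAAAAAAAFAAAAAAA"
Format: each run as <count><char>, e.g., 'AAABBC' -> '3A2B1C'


Scanning runs left to right:
  i=0: run of 'A' x 4 -> '4A'
  i=4: run of 'F' x 12 -> '12F'
  i=16: run of 'A' x 8 -> '8A'
  i=24: run of 'F' x 1 -> '1F'
  i=25: run of 'A' x 7 -> '7A'

RLE = 4A12F8A1F7A


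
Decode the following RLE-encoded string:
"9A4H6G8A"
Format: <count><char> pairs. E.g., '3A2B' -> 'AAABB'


Expanding each <count><char> pair:
  9A -> 'AAAAAAAAA'
  4H -> 'HHHH'
  6G -> 'GGGGGG'
  8A -> 'AAAAAAAA'

Decoded = AAAAAAAAAHHHHGGGGGGAAAAAAAA


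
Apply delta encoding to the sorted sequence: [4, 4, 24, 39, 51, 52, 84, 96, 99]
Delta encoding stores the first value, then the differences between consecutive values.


First value: 4
Deltas:
  4 - 4 = 0
  24 - 4 = 20
  39 - 24 = 15
  51 - 39 = 12
  52 - 51 = 1
  84 - 52 = 32
  96 - 84 = 12
  99 - 96 = 3


Delta encoded: [4, 0, 20, 15, 12, 1, 32, 12, 3]


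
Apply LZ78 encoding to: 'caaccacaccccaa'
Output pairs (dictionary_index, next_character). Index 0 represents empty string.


LZ78 encoding steps:
Dictionary: {0: ''}
Step 1: w='' (idx 0), next='c' -> output (0, 'c'), add 'c' as idx 1
Step 2: w='' (idx 0), next='a' -> output (0, 'a'), add 'a' as idx 2
Step 3: w='a' (idx 2), next='c' -> output (2, 'c'), add 'ac' as idx 3
Step 4: w='c' (idx 1), next='a' -> output (1, 'a'), add 'ca' as idx 4
Step 5: w='ca' (idx 4), next='c' -> output (4, 'c'), add 'cac' as idx 5
Step 6: w='c' (idx 1), next='c' -> output (1, 'c'), add 'cc' as idx 6
Step 7: w='ca' (idx 4), next='a' -> output (4, 'a'), add 'caa' as idx 7


Encoded: [(0, 'c'), (0, 'a'), (2, 'c'), (1, 'a'), (4, 'c'), (1, 'c'), (4, 'a')]


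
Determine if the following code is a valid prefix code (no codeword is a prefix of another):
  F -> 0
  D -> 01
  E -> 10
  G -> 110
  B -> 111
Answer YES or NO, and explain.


Checking each pair (does one codeword prefix another?):
  F='0' vs D='01': prefix -- VIOLATION

NO -- this is NOT a valid prefix code. F (0) is a prefix of D (01).


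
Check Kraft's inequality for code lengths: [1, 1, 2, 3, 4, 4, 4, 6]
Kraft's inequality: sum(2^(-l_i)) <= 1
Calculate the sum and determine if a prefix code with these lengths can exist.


Sum = 2^(-1) + 2^(-1) + 2^(-2) + 2^(-3) + 2^(-4) + 2^(-4) + 2^(-4) + 2^(-6)
    = 0.5 + 0.5 + 0.25 + 0.125 + 0.0625 + 0.0625 + 0.0625 + 0.015625
    = 101/64 = 1.578125
Since 1.578125 > 1, Kraft's inequality is NOT satisfied.
A prefix code with these lengths CANNOT exist.

Kraft sum = 1.578125. Not satisfied.


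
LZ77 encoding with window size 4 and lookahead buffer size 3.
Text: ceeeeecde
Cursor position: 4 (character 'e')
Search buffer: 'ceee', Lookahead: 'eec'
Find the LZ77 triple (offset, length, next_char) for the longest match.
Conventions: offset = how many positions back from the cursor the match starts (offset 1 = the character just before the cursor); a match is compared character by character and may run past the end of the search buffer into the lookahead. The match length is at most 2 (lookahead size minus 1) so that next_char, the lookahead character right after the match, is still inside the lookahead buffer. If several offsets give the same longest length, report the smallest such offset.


Try each offset into the search buffer:
  offset=1 (pos 3, char 'e'): match length 2
  offset=2 (pos 2, char 'e'): match length 2
  offset=3 (pos 1, char 'e'): match length 2
  offset=4 (pos 0, char 'c'): match length 0
Longest match has length 2, found at offsets 1, 2, 3; take the smallest, offset 1.
next_char = character at position 4 + 2 = 6 -> 'c'

Best match: offset=1, length=2 (matching 'ee' starting at position 3)
LZ77 triple: (1, 2, 'c')


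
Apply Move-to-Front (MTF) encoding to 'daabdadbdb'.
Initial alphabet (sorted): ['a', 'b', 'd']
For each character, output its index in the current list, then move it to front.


MTF encoding:
'd': index 2 in ['a', 'b', 'd'] -> ['d', 'a', 'b']
'a': index 1 in ['d', 'a', 'b'] -> ['a', 'd', 'b']
'a': index 0 in ['a', 'd', 'b'] -> ['a', 'd', 'b']
'b': index 2 in ['a', 'd', 'b'] -> ['b', 'a', 'd']
'd': index 2 in ['b', 'a', 'd'] -> ['d', 'b', 'a']
'a': index 2 in ['d', 'b', 'a'] -> ['a', 'd', 'b']
'd': index 1 in ['a', 'd', 'b'] -> ['d', 'a', 'b']
'b': index 2 in ['d', 'a', 'b'] -> ['b', 'd', 'a']
'd': index 1 in ['b', 'd', 'a'] -> ['d', 'b', 'a']
'b': index 1 in ['d', 'b', 'a'] -> ['b', 'd', 'a']


Output: [2, 1, 0, 2, 2, 2, 1, 2, 1, 1]


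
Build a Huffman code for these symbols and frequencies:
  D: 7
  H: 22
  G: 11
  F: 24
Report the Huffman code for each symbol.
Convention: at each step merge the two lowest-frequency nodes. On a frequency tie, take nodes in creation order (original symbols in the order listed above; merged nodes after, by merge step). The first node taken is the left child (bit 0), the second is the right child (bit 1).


Huffman tree construction:
Step 1: Merge D(7) + G(11) = 18
Step 2: Merge (D+G)(18) + H(22) = 40
Step 3: Merge F(24) + ((D+G)+H)(40) = 64
Read each symbol's code off the tree from the root (left child = 0, right child = 1).

Codes:
  D: 100 (length 3)
  H: 11 (length 2)
  G: 101 (length 3)
  F: 0 (length 1)
Average code length: 122/64 = 1.9063 bits/symbol


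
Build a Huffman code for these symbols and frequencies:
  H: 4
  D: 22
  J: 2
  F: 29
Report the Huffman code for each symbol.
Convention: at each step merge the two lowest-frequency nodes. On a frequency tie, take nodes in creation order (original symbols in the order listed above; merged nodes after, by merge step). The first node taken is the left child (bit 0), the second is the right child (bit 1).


Huffman tree construction:
Step 1: Merge J(2) + H(4) = 6
Step 2: Merge (J+H)(6) + D(22) = 28
Step 3: Merge ((J+H)+D)(28) + F(29) = 57
Read each symbol's code off the tree from the root (left child = 0, right child = 1).

Codes:
  H: 001 (length 3)
  D: 01 (length 2)
  J: 000 (length 3)
  F: 1 (length 1)
Average code length: 91/57 = 1.5965 bits/symbol


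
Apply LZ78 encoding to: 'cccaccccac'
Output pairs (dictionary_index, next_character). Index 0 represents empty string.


LZ78 encoding steps:
Dictionary: {0: ''}
Step 1: w='' (idx 0), next='c' -> output (0, 'c'), add 'c' as idx 1
Step 2: w='c' (idx 1), next='c' -> output (1, 'c'), add 'cc' as idx 2
Step 3: w='' (idx 0), next='a' -> output (0, 'a'), add 'a' as idx 3
Step 4: w='cc' (idx 2), next='c' -> output (2, 'c'), add 'ccc' as idx 4
Step 5: w='c' (idx 1), next='a' -> output (1, 'a'), add 'ca' as idx 5
Step 6: w='c' (idx 1), end of input -> output (1, '')


Encoded: [(0, 'c'), (1, 'c'), (0, 'a'), (2, 'c'), (1, 'a'), (1, '')]


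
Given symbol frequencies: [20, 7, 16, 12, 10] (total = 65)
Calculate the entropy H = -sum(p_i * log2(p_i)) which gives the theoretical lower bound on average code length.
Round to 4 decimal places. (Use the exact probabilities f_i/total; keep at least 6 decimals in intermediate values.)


Per-symbol terms -p_i * log2(p_i) with p_i = f_i/65:
  p = 20/65 = 0.307692: log2(p) = -1.700440, -p*log2(p) = 0.523212
  p = 7/65 = 0.107692: log2(p) = -3.215013, -p*log2(p) = 0.346232
  p = 16/65 = 0.246154: log2(p) = -2.022368, -p*log2(p) = 0.497814
  p = 12/65 = 0.184615: log2(p) = -2.437405, -p*log2(p) = 0.449983
  p = 10/65 = 0.153846: log2(p) = -2.700440, -p*log2(p) = 0.415452
H = 0.523212 + 0.346232 + 0.497814 + 0.449983 + 0.415452 = 2.232693

H = 2.2327 bits/symbol


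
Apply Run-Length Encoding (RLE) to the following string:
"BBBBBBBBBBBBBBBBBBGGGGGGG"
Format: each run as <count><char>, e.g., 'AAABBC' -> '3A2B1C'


Scanning runs left to right:
  i=0: run of 'B' x 18 -> '18B'
  i=18: run of 'G' x 7 -> '7G'

RLE = 18B7G


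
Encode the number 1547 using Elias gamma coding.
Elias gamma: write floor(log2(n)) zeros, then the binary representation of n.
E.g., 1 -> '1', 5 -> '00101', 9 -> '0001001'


num_bits = floor(log2(1547)) + 1 = 11
leading_zeros = num_bits - 1 = 10
binary(1547) = 11000001011

Elias gamma(1547) = '0000000000' + '11000001011' = 000000000011000001011 (21 bits)


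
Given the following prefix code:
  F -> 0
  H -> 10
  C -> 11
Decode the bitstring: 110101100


Decoding step by step:
Bits 11 -> C
Bits 0 -> F
Bits 10 -> H
Bits 11 -> C
Bits 0 -> F
Bits 0 -> F


Decoded message: CFHCFF


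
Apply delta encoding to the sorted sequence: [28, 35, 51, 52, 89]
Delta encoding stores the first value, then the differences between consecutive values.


First value: 28
Deltas:
  35 - 28 = 7
  51 - 35 = 16
  52 - 51 = 1
  89 - 52 = 37


Delta encoded: [28, 7, 16, 1, 37]


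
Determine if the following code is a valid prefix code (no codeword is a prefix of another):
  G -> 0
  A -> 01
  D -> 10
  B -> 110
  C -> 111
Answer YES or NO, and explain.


Checking each pair (does one codeword prefix another?):
  G='0' vs A='01': prefix -- VIOLATION

NO -- this is NOT a valid prefix code. G (0) is a prefix of A (01).


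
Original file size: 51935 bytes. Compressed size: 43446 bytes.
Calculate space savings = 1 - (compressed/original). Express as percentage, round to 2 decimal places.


ratio = compressed/original = 43446/51935 = 0.836546
savings = 1 - ratio = 1 - 0.836546 = 0.163454
as a percentage: 0.163454 * 100 = 16.35%

Space savings = 1 - 43446/51935 = 16.35%


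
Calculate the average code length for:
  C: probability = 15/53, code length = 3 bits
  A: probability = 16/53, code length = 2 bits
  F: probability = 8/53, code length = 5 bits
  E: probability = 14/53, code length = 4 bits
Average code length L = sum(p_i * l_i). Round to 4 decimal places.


Weighted contributions p_i * l_i:
  C: (15/53) * 3 = 45/53
  A: (16/53) * 2 = 32/53
  F: (8/53) * 5 = 40/53
  E: (14/53) * 4 = 56/53
Sum = (45 + 32 + 40 + 56)/53 = 173/53

L = 173/53 = 3.2642 bits/symbol


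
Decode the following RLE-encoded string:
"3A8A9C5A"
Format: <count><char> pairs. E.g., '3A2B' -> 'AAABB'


Expanding each <count><char> pair:
  3A -> 'AAA'
  8A -> 'AAAAAAAA'
  9C -> 'CCCCCCCCC'
  5A -> 'AAAAA'

Decoded = AAAAAAAAAAACCCCCCCCCAAAAA


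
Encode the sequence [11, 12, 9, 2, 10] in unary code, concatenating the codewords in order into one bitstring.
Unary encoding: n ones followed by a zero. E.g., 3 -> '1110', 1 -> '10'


Encode each number as n ones followed by a terminating 0:
  11 -> 111111111110 (12 bits)
  12 -> 1111111111110 (13 bits)
  9 -> 1111111110 (10 bits)
  2 -> 110 (3 bits)
  10 -> 11111111110 (11 bits)
Total length = 12 + 13 + 10 + 3 + 11 = 49 bits.

Unary([11, 12, 9, 2, 10]) = 1111111111101111111111110111111111011011111111110 (49 bits)


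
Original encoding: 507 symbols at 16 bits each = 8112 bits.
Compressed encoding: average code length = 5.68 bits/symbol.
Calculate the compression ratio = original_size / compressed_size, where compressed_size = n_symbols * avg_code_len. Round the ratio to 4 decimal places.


original_size = n_symbols * orig_bits = 507 * 16 = 8112 bits
compressed_size = n_symbols * avg_code_len = 507 * 5.68 = 2879.76 bits
ratio = original_size / compressed_size = 8112 / 2879.76 = 2.8169

Compression ratio = 2.8169


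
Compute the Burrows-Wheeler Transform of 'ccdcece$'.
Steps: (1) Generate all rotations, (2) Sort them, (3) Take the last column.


Rotations (sorted):
  0: $ccdcece -> last char: e
  1: ccdcece$ -> last char: $
  2: cdcece$c -> last char: c
  3: ce$ccdce -> last char: e
  4: cece$ccd -> last char: d
  5: dcece$cc -> last char: c
  6: e$ccdcec -> last char: c
  7: ece$ccdc -> last char: c


BWT = e$cedccc


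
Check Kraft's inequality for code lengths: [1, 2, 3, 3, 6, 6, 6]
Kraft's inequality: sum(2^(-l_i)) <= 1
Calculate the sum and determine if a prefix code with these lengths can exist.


Sum = 2^(-1) + 2^(-2) + 2^(-3) + 2^(-3) + 2^(-6) + 2^(-6) + 2^(-6)
    = 0.5 + 0.25 + 0.125 + 0.125 + 0.015625 + 0.015625 + 0.015625
    = 67/64 = 1.046875
Since 1.046875 > 1, Kraft's inequality is NOT satisfied.
A prefix code with these lengths CANNOT exist.

Kraft sum = 1.046875. Not satisfied.


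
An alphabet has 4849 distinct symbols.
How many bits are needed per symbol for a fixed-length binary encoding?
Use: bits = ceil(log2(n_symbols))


log2(4849) = 12.2435
Bracket: 2^12 = 4096 < 4849 <= 2^13 = 8192
So ceil(log2(4849)) = 13

bits = ceil(log2(4849)) = ceil(12.2435) = 13 bits


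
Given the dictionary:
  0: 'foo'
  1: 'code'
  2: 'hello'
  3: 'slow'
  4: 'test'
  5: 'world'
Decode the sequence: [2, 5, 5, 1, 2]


Look up each index in the dictionary:
  2 -> 'hello'
  5 -> 'world'
  5 -> 'world'
  1 -> 'code'
  2 -> 'hello'

Decoded: "hello world world code hello"


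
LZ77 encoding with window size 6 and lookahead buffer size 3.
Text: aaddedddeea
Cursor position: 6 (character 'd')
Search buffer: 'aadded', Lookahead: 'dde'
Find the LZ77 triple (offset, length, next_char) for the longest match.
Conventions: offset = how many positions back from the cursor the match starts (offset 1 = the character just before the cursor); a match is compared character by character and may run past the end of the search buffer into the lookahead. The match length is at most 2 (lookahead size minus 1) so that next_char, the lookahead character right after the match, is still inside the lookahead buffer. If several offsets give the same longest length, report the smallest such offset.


Try each offset into the search buffer:
  offset=1 (pos 5, char 'd'): match length 2
  offset=2 (pos 4, char 'e'): match length 0
  offset=3 (pos 3, char 'd'): match length 1
  offset=4 (pos 2, char 'd'): match length 2
  offset=5 (pos 1, char 'a'): match length 0
  offset=6 (pos 0, char 'a'): match length 0
Longest match has length 2, found at offsets 1, 4; take the smallest, offset 1.
next_char = character at position 6 + 2 = 8 -> 'e'

Best match: offset=1, length=2 (matching 'dd' starting at position 5)
LZ77 triple: (1, 2, 'e')


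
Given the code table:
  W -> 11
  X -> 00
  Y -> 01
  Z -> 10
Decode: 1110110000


Decoding:
11 -> W
10 -> Z
11 -> W
00 -> X
00 -> X


Result: WZWXX


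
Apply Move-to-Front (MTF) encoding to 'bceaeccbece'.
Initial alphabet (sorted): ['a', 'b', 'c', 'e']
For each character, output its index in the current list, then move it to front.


MTF encoding:
'b': index 1 in ['a', 'b', 'c', 'e'] -> ['b', 'a', 'c', 'e']
'c': index 2 in ['b', 'a', 'c', 'e'] -> ['c', 'b', 'a', 'e']
'e': index 3 in ['c', 'b', 'a', 'e'] -> ['e', 'c', 'b', 'a']
'a': index 3 in ['e', 'c', 'b', 'a'] -> ['a', 'e', 'c', 'b']
'e': index 1 in ['a', 'e', 'c', 'b'] -> ['e', 'a', 'c', 'b']
'c': index 2 in ['e', 'a', 'c', 'b'] -> ['c', 'e', 'a', 'b']
'c': index 0 in ['c', 'e', 'a', 'b'] -> ['c', 'e', 'a', 'b']
'b': index 3 in ['c', 'e', 'a', 'b'] -> ['b', 'c', 'e', 'a']
'e': index 2 in ['b', 'c', 'e', 'a'] -> ['e', 'b', 'c', 'a']
'c': index 2 in ['e', 'b', 'c', 'a'] -> ['c', 'e', 'b', 'a']
'e': index 1 in ['c', 'e', 'b', 'a'] -> ['e', 'c', 'b', 'a']


Output: [1, 2, 3, 3, 1, 2, 0, 3, 2, 2, 1]


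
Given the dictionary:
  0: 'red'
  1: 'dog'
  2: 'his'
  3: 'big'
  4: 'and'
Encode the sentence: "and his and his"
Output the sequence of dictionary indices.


Look up each word in the dictionary:
  'and' -> 4
  'his' -> 2
  'and' -> 4
  'his' -> 2

Encoded: [4, 2, 4, 2]


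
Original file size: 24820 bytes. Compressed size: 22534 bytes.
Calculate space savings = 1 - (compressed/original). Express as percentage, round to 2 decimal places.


ratio = compressed/original = 22534/24820 = 0.907897
savings = 1 - ratio = 1 - 0.907897 = 0.092103
as a percentage: 0.092103 * 100 = 9.21%

Space savings = 1 - 22534/24820 = 9.21%


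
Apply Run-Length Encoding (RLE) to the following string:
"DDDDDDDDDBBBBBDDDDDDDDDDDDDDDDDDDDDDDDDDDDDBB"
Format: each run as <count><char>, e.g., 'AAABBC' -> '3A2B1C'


Scanning runs left to right:
  i=0: run of 'D' x 9 -> '9D'
  i=9: run of 'B' x 5 -> '5B'
  i=14: run of 'D' x 29 -> '29D'
  i=43: run of 'B' x 2 -> '2B'

RLE = 9D5B29D2B


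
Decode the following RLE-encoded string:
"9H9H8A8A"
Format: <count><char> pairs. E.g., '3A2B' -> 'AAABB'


Expanding each <count><char> pair:
  9H -> 'HHHHHHHHH'
  9H -> 'HHHHHHHHH'
  8A -> 'AAAAAAAA'
  8A -> 'AAAAAAAA'

Decoded = HHHHHHHHHHHHHHHHHHAAAAAAAAAAAAAAAA


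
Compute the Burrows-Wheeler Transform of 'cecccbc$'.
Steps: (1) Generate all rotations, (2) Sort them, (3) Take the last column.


Rotations (sorted):
  0: $cecccbc -> last char: c
  1: bc$ceccc -> last char: c
  2: c$cecccb -> last char: b
  3: cbc$cecc -> last char: c
  4: ccbc$cec -> last char: c
  5: cccbc$ce -> last char: e
  6: cecccbc$ -> last char: $
  7: ecccbc$c -> last char: c


BWT = ccbcce$c


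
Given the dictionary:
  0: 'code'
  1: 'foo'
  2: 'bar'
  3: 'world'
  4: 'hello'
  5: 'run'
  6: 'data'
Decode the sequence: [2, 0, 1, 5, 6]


Look up each index in the dictionary:
  2 -> 'bar'
  0 -> 'code'
  1 -> 'foo'
  5 -> 'run'
  6 -> 'data'

Decoded: "bar code foo run data"


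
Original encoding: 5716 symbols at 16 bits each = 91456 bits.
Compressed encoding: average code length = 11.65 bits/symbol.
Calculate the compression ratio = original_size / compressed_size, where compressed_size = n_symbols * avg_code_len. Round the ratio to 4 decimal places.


original_size = n_symbols * orig_bits = 5716 * 16 = 91456 bits
compressed_size = n_symbols * avg_code_len = 5716 * 11.65 = 66591.4 bits
ratio = original_size / compressed_size = 91456 / 66591.4 = 1.3734

Compression ratio = 1.3734


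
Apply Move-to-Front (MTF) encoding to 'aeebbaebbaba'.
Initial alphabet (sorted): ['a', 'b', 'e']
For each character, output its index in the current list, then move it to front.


MTF encoding:
'a': index 0 in ['a', 'b', 'e'] -> ['a', 'b', 'e']
'e': index 2 in ['a', 'b', 'e'] -> ['e', 'a', 'b']
'e': index 0 in ['e', 'a', 'b'] -> ['e', 'a', 'b']
'b': index 2 in ['e', 'a', 'b'] -> ['b', 'e', 'a']
'b': index 0 in ['b', 'e', 'a'] -> ['b', 'e', 'a']
'a': index 2 in ['b', 'e', 'a'] -> ['a', 'b', 'e']
'e': index 2 in ['a', 'b', 'e'] -> ['e', 'a', 'b']
'b': index 2 in ['e', 'a', 'b'] -> ['b', 'e', 'a']
'b': index 0 in ['b', 'e', 'a'] -> ['b', 'e', 'a']
'a': index 2 in ['b', 'e', 'a'] -> ['a', 'b', 'e']
'b': index 1 in ['a', 'b', 'e'] -> ['b', 'a', 'e']
'a': index 1 in ['b', 'a', 'e'] -> ['a', 'b', 'e']


Output: [0, 2, 0, 2, 0, 2, 2, 2, 0, 2, 1, 1]


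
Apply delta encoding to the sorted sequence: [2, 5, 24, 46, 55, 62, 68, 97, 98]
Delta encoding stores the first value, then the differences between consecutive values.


First value: 2
Deltas:
  5 - 2 = 3
  24 - 5 = 19
  46 - 24 = 22
  55 - 46 = 9
  62 - 55 = 7
  68 - 62 = 6
  97 - 68 = 29
  98 - 97 = 1


Delta encoded: [2, 3, 19, 22, 9, 7, 6, 29, 1]


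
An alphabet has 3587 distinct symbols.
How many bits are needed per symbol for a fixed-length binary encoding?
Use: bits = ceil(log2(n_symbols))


log2(3587) = 11.8086
Bracket: 2^11 = 2048 < 3587 <= 2^12 = 4096
So ceil(log2(3587)) = 12

bits = ceil(log2(3587)) = ceil(11.8086) = 12 bits


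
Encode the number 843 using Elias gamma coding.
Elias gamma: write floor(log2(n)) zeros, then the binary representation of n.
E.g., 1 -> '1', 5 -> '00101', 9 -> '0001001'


num_bits = floor(log2(843)) + 1 = 10
leading_zeros = num_bits - 1 = 9
binary(843) = 1101001011

Elias gamma(843) = '000000000' + '1101001011' = 0000000001101001011 (19 bits)


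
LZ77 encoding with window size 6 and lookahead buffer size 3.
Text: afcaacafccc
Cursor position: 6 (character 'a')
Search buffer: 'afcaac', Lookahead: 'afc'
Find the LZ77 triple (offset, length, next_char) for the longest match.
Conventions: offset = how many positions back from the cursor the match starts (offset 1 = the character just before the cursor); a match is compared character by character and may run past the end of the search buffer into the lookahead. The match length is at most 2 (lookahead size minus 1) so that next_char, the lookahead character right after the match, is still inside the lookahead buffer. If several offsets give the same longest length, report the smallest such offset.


Try each offset into the search buffer:
  offset=1 (pos 5, char 'c'): match length 0
  offset=2 (pos 4, char 'a'): match length 1
  offset=3 (pos 3, char 'a'): match length 1
  offset=4 (pos 2, char 'c'): match length 0
  offset=5 (pos 1, char 'f'): match length 0
  offset=6 (pos 0, char 'a'): match length 2
Longest match has length 2 at offset 6.
next_char = character at position 6 + 2 = 8 -> 'c'

Best match: offset=6, length=2 (matching 'af' starting at position 0)
LZ77 triple: (6, 2, 'c')


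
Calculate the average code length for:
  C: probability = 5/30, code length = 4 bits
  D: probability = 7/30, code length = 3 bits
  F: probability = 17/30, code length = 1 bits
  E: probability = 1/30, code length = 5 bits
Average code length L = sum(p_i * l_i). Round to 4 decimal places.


Weighted contributions p_i * l_i:
  C: (5/30) * 4 = 20/30
  D: (7/30) * 3 = 21/30
  F: (17/30) * 1 = 17/30
  E: (1/30) * 5 = 5/30
Sum = (20 + 21 + 17 + 5)/30 = 63/30

L = 63/30 = 2.1000 bits/symbol


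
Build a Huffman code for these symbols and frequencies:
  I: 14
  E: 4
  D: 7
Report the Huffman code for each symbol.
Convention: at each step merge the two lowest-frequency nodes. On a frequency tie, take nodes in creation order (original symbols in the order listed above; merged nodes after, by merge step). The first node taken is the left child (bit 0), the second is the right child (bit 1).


Huffman tree construction:
Step 1: Merge E(4) + D(7) = 11
Step 2: Merge (E+D)(11) + I(14) = 25
Read each symbol's code off the tree from the root (left child = 0, right child = 1).

Codes:
  I: 1 (length 1)
  E: 00 (length 2)
  D: 01 (length 2)
Average code length: 36/25 = 1.4400 bits/symbol


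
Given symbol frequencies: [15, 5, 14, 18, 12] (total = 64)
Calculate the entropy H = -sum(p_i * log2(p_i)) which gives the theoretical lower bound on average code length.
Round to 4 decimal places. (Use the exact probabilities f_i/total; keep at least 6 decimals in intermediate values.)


Per-symbol terms -p_i * log2(p_i) with p_i = f_i/64:
  p = 15/64 = 0.234375: log2(p) = -2.093109, -p*log2(p) = 0.490573
  p = 5/64 = 0.078125: log2(p) = -3.678072, -p*log2(p) = 0.287349
  p = 14/64 = 0.218750: log2(p) = -2.192645, -p*log2(p) = 0.479641
  p = 18/64 = 0.281250: log2(p) = -1.830075, -p*log2(p) = 0.514709
  p = 12/64 = 0.187500: log2(p) = -2.415037, -p*log2(p) = 0.452820
H = 0.490573 + 0.287349 + 0.479641 + 0.514709 + 0.452820 = 2.225092

H = 2.2251 bits/symbol


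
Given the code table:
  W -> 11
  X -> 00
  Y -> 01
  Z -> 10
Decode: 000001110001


Decoding:
00 -> X
00 -> X
01 -> Y
11 -> W
00 -> X
01 -> Y


Result: XXYWXY


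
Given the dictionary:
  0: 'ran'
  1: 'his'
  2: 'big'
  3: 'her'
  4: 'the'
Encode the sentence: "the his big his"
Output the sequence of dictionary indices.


Look up each word in the dictionary:
  'the' -> 4
  'his' -> 1
  'big' -> 2
  'his' -> 1

Encoded: [4, 1, 2, 1]


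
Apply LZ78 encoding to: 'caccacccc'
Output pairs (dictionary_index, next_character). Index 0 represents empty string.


LZ78 encoding steps:
Dictionary: {0: ''}
Step 1: w='' (idx 0), next='c' -> output (0, 'c'), add 'c' as idx 1
Step 2: w='' (idx 0), next='a' -> output (0, 'a'), add 'a' as idx 2
Step 3: w='c' (idx 1), next='c' -> output (1, 'c'), add 'cc' as idx 3
Step 4: w='a' (idx 2), next='c' -> output (2, 'c'), add 'ac' as idx 4
Step 5: w='cc' (idx 3), next='c' -> output (3, 'c'), add 'ccc' as idx 5


Encoded: [(0, 'c'), (0, 'a'), (1, 'c'), (2, 'c'), (3, 'c')]


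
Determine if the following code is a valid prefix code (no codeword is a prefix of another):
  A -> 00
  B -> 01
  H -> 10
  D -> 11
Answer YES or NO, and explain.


Checking each pair (does one codeword prefix another?):
  A='00' vs B='01': no prefix
  A='00' vs H='10': no prefix
  A='00' vs D='11': no prefix
  B='01' vs A='00': no prefix
  B='01' vs H='10': no prefix
  B='01' vs D='11': no prefix
  H='10' vs A='00': no prefix
  H='10' vs B='01': no prefix
  H='10' vs D='11': no prefix
  D='11' vs A='00': no prefix
  D='11' vs B='01': no prefix
  D='11' vs H='10': no prefix
No violation found over all pairs.

YES -- this is a valid prefix code. No codeword is a prefix of any other codeword.


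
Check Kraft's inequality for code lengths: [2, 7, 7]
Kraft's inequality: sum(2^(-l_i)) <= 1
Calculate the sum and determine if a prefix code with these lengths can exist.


Sum = 2^(-2) + 2^(-7) + 2^(-7)
    = 0.25 + 0.0078125 + 0.0078125
    = 34/128 = 0.265625
Since 0.265625 <= 1, Kraft's inequality IS satisfied.
A prefix code with these lengths CAN exist.

Kraft sum = 0.265625. Satisfied.


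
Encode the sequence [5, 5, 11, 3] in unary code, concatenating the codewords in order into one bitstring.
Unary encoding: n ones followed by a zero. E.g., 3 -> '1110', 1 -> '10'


Encode each number as n ones followed by a terminating 0:
  5 -> 111110 (6 bits)
  5 -> 111110 (6 bits)
  11 -> 111111111110 (12 bits)
  3 -> 1110 (4 bits)
Total length = 6 + 6 + 12 + 4 = 28 bits.

Unary([5, 5, 11, 3]) = 1111101111101111111111101110 (28 bits)


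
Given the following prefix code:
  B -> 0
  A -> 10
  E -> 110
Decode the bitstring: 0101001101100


Decoding step by step:
Bits 0 -> B
Bits 10 -> A
Bits 10 -> A
Bits 0 -> B
Bits 110 -> E
Bits 110 -> E
Bits 0 -> B


Decoded message: BAABEEB


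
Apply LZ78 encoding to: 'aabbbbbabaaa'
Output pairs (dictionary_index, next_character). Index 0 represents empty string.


LZ78 encoding steps:
Dictionary: {0: ''}
Step 1: w='' (idx 0), next='a' -> output (0, 'a'), add 'a' as idx 1
Step 2: w='a' (idx 1), next='b' -> output (1, 'b'), add 'ab' as idx 2
Step 3: w='' (idx 0), next='b' -> output (0, 'b'), add 'b' as idx 3
Step 4: w='b' (idx 3), next='b' -> output (3, 'b'), add 'bb' as idx 4
Step 5: w='b' (idx 3), next='a' -> output (3, 'a'), add 'ba' as idx 5
Step 6: w='ba' (idx 5), next='a' -> output (5, 'a'), add 'baa' as idx 6
Step 7: w='a' (idx 1), end of input -> output (1, '')


Encoded: [(0, 'a'), (1, 'b'), (0, 'b'), (3, 'b'), (3, 'a'), (5, 'a'), (1, '')]


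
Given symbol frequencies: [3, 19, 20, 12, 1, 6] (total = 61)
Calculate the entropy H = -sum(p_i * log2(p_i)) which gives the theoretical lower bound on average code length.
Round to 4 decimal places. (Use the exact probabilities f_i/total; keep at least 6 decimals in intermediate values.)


Per-symbol terms -p_i * log2(p_i) with p_i = f_i/61:
  p = 3/61 = 0.049180: log2(p) = -4.345775, -p*log2(p) = 0.213727
  p = 19/61 = 0.311475: log2(p) = -1.682810, -p*log2(p) = 0.524154
  p = 20/61 = 0.327869: log2(p) = -1.608809, -p*log2(p) = 0.527478
  p = 12/61 = 0.196721: log2(p) = -2.345775, -p*log2(p) = 0.461464
  p = 1/61 = 0.016393: log2(p) = -5.930737, -p*log2(p) = 0.097225
  p = 6/61 = 0.098361: log2(p) = -3.345775, -p*log2(p) = 0.329093
H = 0.213727 + 0.524154 + 0.527478 + 0.461464 + 0.097225 + 0.329093 = 2.153141

H = 2.1531 bits/symbol


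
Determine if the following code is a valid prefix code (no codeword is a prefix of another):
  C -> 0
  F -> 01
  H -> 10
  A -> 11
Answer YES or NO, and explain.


Checking each pair (does one codeword prefix another?):
  C='0' vs F='01': prefix -- VIOLATION

NO -- this is NOT a valid prefix code. C (0) is a prefix of F (01).


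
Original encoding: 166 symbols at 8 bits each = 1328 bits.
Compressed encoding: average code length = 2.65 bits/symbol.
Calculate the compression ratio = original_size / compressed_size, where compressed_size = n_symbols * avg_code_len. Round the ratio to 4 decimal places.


original_size = n_symbols * orig_bits = 166 * 8 = 1328 bits
compressed_size = n_symbols * avg_code_len = 166 * 2.65 = 439.9 bits
ratio = original_size / compressed_size = 1328 / 439.9 = 3.0189

Compression ratio = 3.0189
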